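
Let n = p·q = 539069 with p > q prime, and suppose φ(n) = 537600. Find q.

701

φ(n) = (p−1)(q−1) = n − (p+q) + 1, so p + q = 539069 − 537600 + 1 = 1470.
p and q are the roots of t² − 1470t + 539069 = 0.
Discriminant: 1470² − 4·539069 = 2160900 − 2156276 = 4624; √4624 = 68.
q = (1470 − 68)/2 = 701, p = (1470 + 68)/2 = 769.
Check: 701 · 769 = 539069.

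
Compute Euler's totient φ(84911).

77760

Factor: 84911 = 19 · 41 · 109.
φ(84911) = (19−1) · (41−1) · (109−1) = 18 · 40 · 108 = 77760.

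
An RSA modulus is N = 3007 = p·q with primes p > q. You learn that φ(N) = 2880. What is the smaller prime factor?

31

φ(n) = (p−1)(q−1) = n − (p+q) + 1, so p + q = 3007 − 2880 + 1 = 128.
p and q are the roots of t² − 128t + 3007 = 0.
Discriminant: 128² − 4·3007 = 16384 − 12028 = 4356; √4356 = 66.
q = (128 − 66)/2 = 31, p = (128 + 66)/2 = 97.
Check: 31 · 97 = 3007.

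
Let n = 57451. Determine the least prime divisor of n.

57451 is odd.
Digit sum 22, not divisible by 3.
Ends in 1: not divisible by 5.
7: 57451 = 7·8207 + 2
11: 57451 = 11·5222 + 9
13: 57451 = 13·4419 + 4
17: 57451 = 17·3379 + 8
19: 57451 = 19·3023 + 14
23: 57451 = 23·2497 + 20
29: 57451 = 29·1981 + 2
31: 57451 = 31·1853 + 8
37: 57451 = 37·1552 + 27
41: 57451 = 41·1401 + 10
43: 57451 = 43·1336 + 3
47: 57451 = 47·1222 + 17
53: 57451 = 53·1083 + 52
59: 57451 = 59·973 + 44
61: 57451 = 61·941 + 50
67: 57451 = 67·857 + 32
71: 57451 = 71·809 + 12
73: 57451 = 73·787

73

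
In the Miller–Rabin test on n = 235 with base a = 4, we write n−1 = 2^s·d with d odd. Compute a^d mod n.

204

235 − 1 = 234 = 2^1 · 117, so d = 117.
4^1 ≡ 4 (mod 235)
4^2 ≡ 4^2 = 16 ≡ 16 (mod 235)
4^4 ≡ 16^2 = 256 ≡ 21 (mod 235)
4^8 ≡ 21^2 = 441 ≡ 206 (mod 235)
4^16 ≡ 206^2 = 42436 ≡ 136 (mod 235)
4^32 ≡ 136^2 = 18496 ≡ 166 (mod 235)
4^64 ≡ 166^2 = 27556 ≡ 61 (mod 235)
117 = 64 + 32 + 16 + 4 + 1 in binary powers of 2.
So 4^117 ≡ 61 · 166 · 136 · 21 · 4 ≡ 204 (mod 235).
Squaring chain: 204; never reaches −1, so base 4 is a Miller–Rabin witness that 235 is composite.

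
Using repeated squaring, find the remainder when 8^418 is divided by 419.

1

8^1 ≡ 8 (mod 419)
8^2 ≡ 8^2 = 64 ≡ 64 (mod 419)
8^4 ≡ 64^2 = 4096 ≡ 325 (mod 419)
8^8 ≡ 325^2 = 105625 ≡ 37 (mod 419)
8^16 ≡ 37^2 = 1369 ≡ 112 (mod 419)
8^32 ≡ 112^2 = 12544 ≡ 393 (mod 419)
8^64 ≡ 393^2 = 154449 ≡ 257 (mod 419)
8^128 ≡ 257^2 = 66049 ≡ 266 (mod 419)
8^256 ≡ 266^2 = 70756 ≡ 364 (mod 419)
418 = 256 + 128 + 32 + 2 in binary powers of 2.
So 8^418 ≡ 364 · 266 · 393 · 64 ≡ 1 (mod 419).
Since the result is 1, base 8 gives no evidence that 419 is composite.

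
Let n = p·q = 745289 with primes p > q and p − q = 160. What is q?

787

Since p = q + 160, we have 745289 = q(q + 160), so q² + 160q − 745289 = 0.
Discriminant: 160² + 4·745289 = 25600 + 2981156 = 3006756; √3006756 = 1734.
q = (−160 + 1734)/2 = 787, and p = q + 160 = 947.
Check: 787 · 947 = 745289.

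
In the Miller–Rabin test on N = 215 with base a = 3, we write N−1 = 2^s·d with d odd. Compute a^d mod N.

77

215 − 1 = 214 = 2^1 · 107, so d = 107.
3^1 ≡ 3 (mod 215)
3^2 ≡ 3^2 = 9 ≡ 9 (mod 215)
3^4 ≡ 9^2 = 81 ≡ 81 (mod 215)
3^8 ≡ 81^2 = 6561 ≡ 111 (mod 215)
3^16 ≡ 111^2 = 12321 ≡ 66 (mod 215)
3^32 ≡ 66^2 = 4356 ≡ 56 (mod 215)
3^64 ≡ 56^2 = 3136 ≡ 126 (mod 215)
107 = 64 + 32 + 8 + 2 + 1 in binary powers of 2.
So 3^107 ≡ 126 · 56 · 111 · 9 · 3 ≡ 77 (mod 215).
Squaring chain: 77; never reaches −1, so base 3 is a Miller–Rabin witness that 215 is composite.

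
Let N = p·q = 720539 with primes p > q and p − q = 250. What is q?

Since p = q + 250, we have 720539 = q(q + 250), so q² + 250q − 720539 = 0.
Discriminant: 250² + 4·720539 = 62500 + 2882156 = 2944656; √2944656 = 1716.
q = (−250 + 1716)/2 = 733, and p = q + 250 = 983.
Check: 733 · 983 = 720539.

733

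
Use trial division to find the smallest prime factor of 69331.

69331 is odd.
Digit sum 22, not divisible by 3.
Ends in 1: not divisible by 5.
7: 69331 = 7·9904 + 3
11: 69331 = 11·6302 + 9
13: 69331 = 13·5333 + 2
17: 69331 = 17·4078 + 5
19: 69331 = 19·3649

19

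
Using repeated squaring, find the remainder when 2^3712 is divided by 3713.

2^1 ≡ 2 (mod 3713)
2^2 ≡ 2^2 = 4 ≡ 4 (mod 3713)
2^4 ≡ 4^2 = 16 ≡ 16 (mod 3713)
2^8 ≡ 16^2 = 256 ≡ 256 (mod 3713)
2^16 ≡ 256^2 = 65536 ≡ 2415 (mod 3713)
2^32 ≡ 2415^2 = 5832225 ≡ 2815 (mod 3713)
2^64 ≡ 2815^2 = 7924225 ≡ 683 (mod 3713)
2^128 ≡ 683^2 = 466489 ≡ 2364 (mod 3713)
2^256 ≡ 2364^2 = 5588496 ≡ 431 (mod 3713)
2^512 ≡ 431^2 = 185761 ≡ 111 (mod 3713)
2^1024 ≡ 111^2 = 12321 ≡ 1182 (mod 3713)
2^2048 ≡ 1182^2 = 1397124 ≡ 1036 (mod 3713)
3712 = 2048 + 1024 + 512 + 128 in binary powers of 2.
So 2^3712 ≡ 1036 · 1182 · 111 · 2364 ≡ 1076 (mod 3713).
Since 1076 ≠ 1, base 2 is a Fermat witness: 3713 is composite.

1076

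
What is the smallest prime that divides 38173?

38173 is odd.
Digit sum 22, not divisible by 3.
Ends in 3: not divisible by 5.
7: 38173 = 7·5453 + 2
11: 38173 = 11·3470 + 3
13: 38173 = 13·2936 + 5
17: 38173 = 17·2245 + 8
19: 38173 = 19·2009 + 2
23: 38173 = 23·1659 + 16
29: 38173 = 29·1316 + 9
31: 38173 = 31·1231 + 12
37: 38173 = 37·1031 + 26
41: 38173 = 41·931 + 2
43: 38173 = 43·887 + 32
47: 38173 = 47·812 + 9
53: 38173 = 53·720 + 13
59: 38173 = 59·647

59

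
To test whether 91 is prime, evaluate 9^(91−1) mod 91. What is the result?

9^1 ≡ 9 (mod 91)
9^2 ≡ 9^2 = 81 ≡ 81 (mod 91)
9^4 ≡ 81^2 = 6561 ≡ 9 (mod 91)
9^8 ≡ 9^2 = 81 ≡ 81 (mod 91)
9^16 ≡ 81^2 = 6561 ≡ 9 (mod 91)
9^32 ≡ 9^2 = 81 ≡ 81 (mod 91)
9^64 ≡ 81^2 = 6561 ≡ 9 (mod 91)
90 = 64 + 16 + 8 + 2 in binary powers of 2.
So 9^90 ≡ 9 · 9 · 81 · 81 ≡ 1 (mod 91).
Since the result is 1, base 9 gives no evidence that 91 is composite.

1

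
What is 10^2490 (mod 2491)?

1391

10^1 ≡ 10 (mod 2491)
10^2 ≡ 10^2 = 100 ≡ 100 (mod 2491)
10^4 ≡ 100^2 = 10000 ≡ 36 (mod 2491)
10^8 ≡ 36^2 = 1296 ≡ 1296 (mod 2491)
10^16 ≡ 1296^2 = 1679616 ≡ 682 (mod 2491)
10^32 ≡ 682^2 = 465124 ≡ 1798 (mod 2491)
10^64 ≡ 1798^2 = 3232804 ≡ 1977 (mod 2491)
10^128 ≡ 1977^2 = 3908529 ≡ 150 (mod 2491)
10^256 ≡ 150^2 = 22500 ≡ 81 (mod 2491)
10^512 ≡ 81^2 = 6561 ≡ 1579 (mod 2491)
10^1024 ≡ 1579^2 = 2493241 ≡ 2241 (mod 2491)
10^2048 ≡ 2241^2 = 5022081 ≡ 225 (mod 2491)
2490 = 2048 + 256 + 128 + 32 + 16 + 8 + 2 in binary powers of 2.
So 10^2490 ≡ 225 · 81 · 150 · 1798 · 682 · 1296 · 100 ≡ 1391 (mod 2491).
Since 1391 ≠ 1, base 10 is a Fermat witness: 2491 is composite.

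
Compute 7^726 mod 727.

7^1 ≡ 7 (mod 727)
7^2 ≡ 7^2 = 49 ≡ 49 (mod 727)
7^4 ≡ 49^2 = 2401 ≡ 220 (mod 727)
7^8 ≡ 220^2 = 48400 ≡ 418 (mod 727)
7^16 ≡ 418^2 = 174724 ≡ 244 (mod 727)
7^32 ≡ 244^2 = 59536 ≡ 649 (mod 727)
7^64 ≡ 649^2 = 421201 ≡ 268 (mod 727)
7^128 ≡ 268^2 = 71824 ≡ 578 (mod 727)
7^256 ≡ 578^2 = 334084 ≡ 391 (mod 727)
7^512 ≡ 391^2 = 152881 ≡ 211 (mod 727)
726 = 512 + 128 + 64 + 16 + 4 + 2 in binary powers of 2.
So 7^726 ≡ 211 · 578 · 268 · 244 · 220 · 49 ≡ 1 (mod 727).
Since the result is 1, base 7 gives no evidence that 727 is composite.

1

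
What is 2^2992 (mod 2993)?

2^1 ≡ 2 (mod 2993)
2^2 ≡ 2^2 = 4 ≡ 4 (mod 2993)
2^4 ≡ 4^2 = 16 ≡ 16 (mod 2993)
2^8 ≡ 16^2 = 256 ≡ 256 (mod 2993)
2^16 ≡ 256^2 = 65536 ≡ 2683 (mod 2993)
2^32 ≡ 2683^2 = 7198489 ≡ 324 (mod 2993)
2^64 ≡ 324^2 = 104976 ≡ 221 (mod 2993)
2^128 ≡ 221^2 = 48841 ≡ 953 (mod 2993)
2^256 ≡ 953^2 = 908209 ≡ 1330 (mod 2993)
2^512 ≡ 1330^2 = 1768900 ≡ 37 (mod 2993)
2^1024 ≡ 37^2 = 1369 ≡ 1369 (mod 2993)
2^2048 ≡ 1369^2 = 1874161 ≡ 543 (mod 2993)
2992 = 2048 + 512 + 256 + 128 + 32 + 16 in binary powers of 2.
So 2^2992 ≡ 543 · 37 · 1330 · 953 · 324 · 2683 ≡ 1841 (mod 2993).
Since 1841 ≠ 1, base 2 is a Fermat witness: 2993 is composite.

1841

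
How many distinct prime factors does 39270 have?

6

39270 = 2 · 19635
19635 = 3 · 6545
6545 = 5 · 1309
1309 = 7 · 187
187 = 11 · 17
39270 = 2 · 3 · 5 · 7 · 11 · 17, which has 6 distinct prime factors.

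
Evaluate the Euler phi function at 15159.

Factor: 15159 = 3 · 31 · 163.
φ(15159) = (3−1) · (31−1) · (163−1) = 2 · 30 · 162 = 9720.

9720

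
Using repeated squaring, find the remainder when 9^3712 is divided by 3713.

9^1 ≡ 9 (mod 3713)
9^2 ≡ 9^2 = 81 ≡ 81 (mod 3713)
9^4 ≡ 81^2 = 6561 ≡ 2848 (mod 3713)
9^8 ≡ 2848^2 = 8111104 ≡ 1912 (mod 3713)
9^16 ≡ 1912^2 = 3655744 ≡ 2152 (mod 3713)
9^32 ≡ 2152^2 = 4631104 ≡ 993 (mod 3713)
9^64 ≡ 993^2 = 986049 ≡ 2104 (mod 3713)
9^128 ≡ 2104^2 = 4426816 ≡ 920 (mod 3713)
9^256 ≡ 920^2 = 846400 ≡ 3549 (mod 3713)
9^512 ≡ 3549^2 = 12595401 ≡ 905 (mod 3713)
9^1024 ≡ 905^2 = 819025 ≡ 2165 (mod 3713)
9^2048 ≡ 2165^2 = 4687225 ≡ 1419 (mod 3713)
3712 = 2048 + 1024 + 512 + 128 in binary powers of 2.
So 9^3712 ≡ 1419 · 2165 · 905 · 920 ≡ 3390 (mod 3713).
Since 3390 ≠ 1, base 9 is a Fermat witness: 3713 is composite.

3390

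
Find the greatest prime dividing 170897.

170897 = 29 · 5893
5893 = 71 · 83
83 is prime.
So 170897 = 29 · 71 · 83; the largest prime factor is 83.

83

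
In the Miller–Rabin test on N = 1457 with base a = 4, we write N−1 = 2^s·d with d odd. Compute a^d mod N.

717

1457 − 1 = 1456 = 2^4 · 91, so d = 91.
4^1 ≡ 4 (mod 1457)
4^2 ≡ 4^2 = 16 ≡ 16 (mod 1457)
4^4 ≡ 16^2 = 256 ≡ 256 (mod 1457)
4^8 ≡ 256^2 = 65536 ≡ 1428 (mod 1457)
4^16 ≡ 1428^2 = 2039184 ≡ 841 (mod 1457)
4^32 ≡ 841^2 = 707281 ≡ 636 (mod 1457)
4^64 ≡ 636^2 = 404496 ≡ 907 (mod 1457)
91 = 64 + 16 + 8 + 2 + 1 in binary powers of 2.
So 4^91 ≡ 907 · 841 · 1428 · 16 · 4 ≡ 717 (mod 1457).
Squaring chain: 717 → 1225 → 1372 → 1397; never reaches −1, so base 4 is a Miller–Rabin witness that 1457 is composite.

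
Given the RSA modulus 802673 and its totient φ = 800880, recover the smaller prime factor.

853

φ(n) = (p−1)(q−1) = n − (p+q) + 1, so p + q = 802673 − 800880 + 1 = 1794.
p and q are the roots of t² − 1794t + 802673 = 0.
Discriminant: 1794² − 4·802673 = 3218436 − 3210692 = 7744; √7744 = 88.
q = (1794 − 88)/2 = 853, p = (1794 + 88)/2 = 941.
Check: 853 · 941 = 802673.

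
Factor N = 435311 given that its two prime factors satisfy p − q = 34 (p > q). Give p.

677

Since p = q + 34, we have 435311 = q(q + 34), so q² + 34q − 435311 = 0.
Discriminant: 34² + 4·435311 = 1156 + 1741244 = 1742400; √1742400 = 1320.
q = (−34 + 1320)/2 = 643, and p = q + 34 = 677.
Check: 643 · 677 = 435311.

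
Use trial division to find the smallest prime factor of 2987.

2987 is odd.
Digit sum 26, not divisible by 3.
Ends in 7: not divisible by 5.
7: 2987 = 7·426 + 5
11: 2987 = 11·271 + 6
13: 2987 = 13·229 + 10
17: 2987 = 17·175 + 12
19: 2987 = 19·157 + 4
23: 2987 = 23·129 + 20
29: 2987 = 29·103

29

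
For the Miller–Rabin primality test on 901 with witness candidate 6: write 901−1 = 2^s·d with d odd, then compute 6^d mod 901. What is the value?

901 − 1 = 900 = 2^2 · 225, so d = 225.
6^1 ≡ 6 (mod 901)
6^2 ≡ 6^2 = 36 ≡ 36 (mod 901)
6^4 ≡ 36^2 = 1296 ≡ 395 (mod 901)
6^8 ≡ 395^2 = 156025 ≡ 152 (mod 901)
6^16 ≡ 152^2 = 23104 ≡ 579 (mod 901)
6^32 ≡ 579^2 = 335241 ≡ 69 (mod 901)
6^64 ≡ 69^2 = 4761 ≡ 256 (mod 901)
6^128 ≡ 256^2 = 65536 ≡ 664 (mod 901)
225 = 128 + 64 + 32 + 1 in binary powers of 2.
So 6^225 ≡ 664 · 256 · 69 · 6 ≡ 771 (mod 901).
Squaring chain: 771 → 682; never reaches −1, so base 6 is a Miller–Rabin witness that 901 is composite.

771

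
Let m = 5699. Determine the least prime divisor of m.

41

5699 is odd.
Digit sum 29, not divisible by 3.
Ends in 9: not divisible by 5.
7: 5699 = 7·814 + 1
11: 5699 = 11·518 + 1
13: 5699 = 13·438 + 5
17: 5699 = 17·335 + 4
19: 5699 = 19·299 + 18
23: 5699 = 23·247 + 18
29: 5699 = 29·196 + 15
31: 5699 = 31·183 + 26
37: 5699 = 37·154 + 1
41: 5699 = 41·139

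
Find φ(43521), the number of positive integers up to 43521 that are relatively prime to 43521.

Factor: 43521 = 3 · 89 · 163.
φ(43521) = (3−1) · (89−1) · (163−1) = 2 · 88 · 162 = 28512.

28512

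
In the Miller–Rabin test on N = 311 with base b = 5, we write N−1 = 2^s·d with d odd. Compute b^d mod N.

311 − 1 = 310 = 2^1 · 155, so d = 155.
5^1 ≡ 5 (mod 311)
5^2 ≡ 5^2 = 25 ≡ 25 (mod 311)
5^4 ≡ 25^2 = 625 ≡ 3 (mod 311)
5^8 ≡ 3^2 = 9 ≡ 9 (mod 311)
5^16 ≡ 9^2 = 81 ≡ 81 (mod 311)
5^32 ≡ 81^2 = 6561 ≡ 30 (mod 311)
5^64 ≡ 30^2 = 900 ≡ 278 (mod 311)
5^128 ≡ 278^2 = 77284 ≡ 156 (mod 311)
155 = 128 + 16 + 8 + 2 + 1 in binary powers of 2.
So 5^155 ≡ 156 · 81 · 9 · 25 · 5 ≡ 1 (mod 311).
Since 5^d ≡ 1 (mod 311), base 5 does not prove 311 composite.

1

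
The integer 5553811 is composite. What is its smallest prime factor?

37

5553811 is odd.
Digit sum 28, not divisible by 3.
Ends in 1: not divisible by 5.
7: 5553811 = 7·793401 + 4
11: 5553811 = 11·504891 + 10
13: 5553811 = 13·427216 + 3
17: 5553811 = 17·326694 + 13
19: 5553811 = 19·292305 + 16
23: 5553811 = 23·241470 + 1
29: 5553811 = 29·191510 + 21
31: 5553811 = 31·179155 + 6
37: 5553811 = 37·150103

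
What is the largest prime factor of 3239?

3239 = 41 · 79
79 is prime.
So 3239 = 41 · 79; the largest prime factor is 79.

79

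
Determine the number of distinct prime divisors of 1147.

1147 = 31 · 37
1147 = 31 · 37, which has 2 distinct prime factors.

2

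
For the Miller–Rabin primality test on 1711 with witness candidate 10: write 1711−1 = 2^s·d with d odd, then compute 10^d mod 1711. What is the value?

1711 − 1 = 1710 = 2^1 · 855, so d = 855.
10^1 ≡ 10 (mod 1711)
10^2 ≡ 10^2 = 100 ≡ 100 (mod 1711)
10^4 ≡ 100^2 = 10000 ≡ 1445 (mod 1711)
10^8 ≡ 1445^2 = 2088025 ≡ 605 (mod 1711)
10^16 ≡ 605^2 = 366025 ≡ 1582 (mod 1711)
10^32 ≡ 1582^2 = 2502724 ≡ 1242 (mod 1711)
10^64 ≡ 1242^2 = 1542564 ≡ 953 (mod 1711)
10^128 ≡ 953^2 = 908209 ≡ 1379 (mod 1711)
10^256 ≡ 1379^2 = 1901641 ≡ 720 (mod 1711)
10^512 ≡ 720^2 = 518400 ≡ 1678 (mod 1711)
855 = 512 + 256 + 64 + 16 + 4 + 2 + 1 in binary powers of 2.
So 10^855 ≡ 1678 · 720 · 953 · 1582 · 1445 · 100 · 10 ≡ 396 (mod 1711).
Squaring chain: 396; never reaches −1, so base 10 is a Miller–Rabin witness that 1711 is composite.

396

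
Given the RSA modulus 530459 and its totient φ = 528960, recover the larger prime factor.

929

φ(n) = (p−1)(q−1) = n − (p+q) + 1, so p + q = 530459 − 528960 + 1 = 1500.
p and q are the roots of t² − 1500t + 530459 = 0.
Discriminant: 1500² − 4·530459 = 2250000 − 2121836 = 128164; √128164 = 358.
q = (1500 − 358)/2 = 571, p = (1500 + 358)/2 = 929.
Check: 571 · 929 = 530459.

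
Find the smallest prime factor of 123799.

123799 is odd.
Digit sum 31, not divisible by 3.
Ends in 9: not divisible by 5.
7: 123799 = 7·17685 + 4
11: 123799 = 11·11254 + 5
13: 123799 = 13·9523

13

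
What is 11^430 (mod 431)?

11^1 ≡ 11 (mod 431)
11^2 ≡ 11^2 = 121 ≡ 121 (mod 431)
11^4 ≡ 121^2 = 14641 ≡ 418 (mod 431)
11^8 ≡ 418^2 = 174724 ≡ 169 (mod 431)
11^16 ≡ 169^2 = 28561 ≡ 115 (mod 431)
11^32 ≡ 115^2 = 13225 ≡ 295 (mod 431)
11^64 ≡ 295^2 = 87025 ≡ 394 (mod 431)
11^128 ≡ 394^2 = 155236 ≡ 76 (mod 431)
11^256 ≡ 76^2 = 5776 ≡ 173 (mod 431)
430 = 256 + 128 + 32 + 8 + 4 + 2 in binary powers of 2.
So 11^430 ≡ 173 · 76 · 295 · 169 · 418 · 121 ≡ 1 (mod 431).
Since the result is 1, base 11 gives no evidence that 431 is composite.

1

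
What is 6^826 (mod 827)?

1

6^1 ≡ 6 (mod 827)
6^2 ≡ 6^2 = 36 ≡ 36 (mod 827)
6^4 ≡ 36^2 = 1296 ≡ 469 (mod 827)
6^8 ≡ 469^2 = 219961 ≡ 806 (mod 827)
6^16 ≡ 806^2 = 649636 ≡ 441 (mod 827)
6^32 ≡ 441^2 = 194481 ≡ 136 (mod 827)
6^64 ≡ 136^2 = 18496 ≡ 302 (mod 827)
6^128 ≡ 302^2 = 91204 ≡ 234 (mod 827)
6^256 ≡ 234^2 = 54756 ≡ 174 (mod 827)
6^512 ≡ 174^2 = 30276 ≡ 504 (mod 827)
826 = 512 + 256 + 32 + 16 + 8 + 2 in binary powers of 2.
So 6^826 ≡ 504 · 174 · 136 · 441 · 806 · 36 ≡ 1 (mod 827).
Since the result is 1, base 6 gives no evidence that 827 is composite.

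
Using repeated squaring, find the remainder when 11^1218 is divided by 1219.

11^1 ≡ 11 (mod 1219)
11^2 ≡ 11^2 = 121 ≡ 121 (mod 1219)
11^4 ≡ 121^2 = 14641 ≡ 13 (mod 1219)
11^8 ≡ 13^2 = 169 ≡ 169 (mod 1219)
11^16 ≡ 169^2 = 28561 ≡ 524 (mod 1219)
11^32 ≡ 524^2 = 274576 ≡ 301 (mod 1219)
11^64 ≡ 301^2 = 90601 ≡ 395 (mod 1219)
11^128 ≡ 395^2 = 156025 ≡ 1212 (mod 1219)
11^256 ≡ 1212^2 = 1468944 ≡ 49 (mod 1219)
11^512 ≡ 49^2 = 2401 ≡ 1182 (mod 1219)
11^1024 ≡ 1182^2 = 1397124 ≡ 150 (mod 1219)
1218 = 1024 + 128 + 64 + 2 in binary powers of 2.
So 11^1218 ≡ 150 · 1212 · 395 · 121 ≡ 261 (mod 1219).
Since 261 ≠ 1, base 11 is a Fermat witness: 1219 is composite.

261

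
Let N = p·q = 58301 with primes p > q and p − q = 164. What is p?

Since p = q + 164, we have 58301 = q(q + 164), so q² + 164q − 58301 = 0.
Discriminant: 164² + 4·58301 = 26896 + 233204 = 260100; √260100 = 510.
q = (−164 + 510)/2 = 173, and p = q + 164 = 337.
Check: 173 · 337 = 58301.

337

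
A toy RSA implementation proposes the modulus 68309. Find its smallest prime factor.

83

68309 is odd.
Digit sum 26, not divisible by 3.
Ends in 9: not divisible by 5.
7: 68309 = 7·9758 + 3
11: 68309 = 11·6209 + 10
13: 68309 = 13·5254 + 7
17: 68309 = 17·4018 + 3
19: 68309 = 19·3595 + 4
23: 68309 = 23·2969 + 22
29: 68309 = 29·2355 + 14
31: 68309 = 31·2203 + 16
37: 68309 = 37·1846 + 7
41: 68309 = 41·1666 + 3
43: 68309 = 43·1588 + 25
47: 68309 = 47·1453 + 18
53: 68309 = 53·1288 + 45
59: 68309 = 59·1157 + 46
61: 68309 = 61·1119 + 50
67: 68309 = 67·1019 + 36
71: 68309 = 71·962 + 7
73: 68309 = 73·935 + 54
79: 68309 = 79·864 + 53
83: 68309 = 83·823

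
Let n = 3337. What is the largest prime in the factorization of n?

3337 = 47 · 71
71 is prime.
So 3337 = 47 · 71; the largest prime factor is 71.

71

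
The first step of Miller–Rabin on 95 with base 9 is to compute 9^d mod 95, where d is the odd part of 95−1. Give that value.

95 − 1 = 94 = 2^1 · 47, so d = 47.
9^1 ≡ 9 (mod 95)
9^2 ≡ 9^2 = 81 ≡ 81 (mod 95)
9^4 ≡ 81^2 = 6561 ≡ 6 (mod 95)
9^8 ≡ 6^2 = 36 ≡ 36 (mod 95)
9^16 ≡ 36^2 = 1296 ≡ 61 (mod 95)
9^32 ≡ 61^2 = 3721 ≡ 16 (mod 95)
47 = 32 + 8 + 4 + 2 + 1 in binary powers of 2.
So 9^47 ≡ 16 · 36 · 6 · 81 · 9 ≡ 24 (mod 95).
Squaring chain: 24; never reaches −1, so base 9 is a Miller–Rabin witness that 95 is composite.

24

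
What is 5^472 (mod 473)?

5^1 ≡ 5 (mod 473)
5^2 ≡ 5^2 = 25 ≡ 25 (mod 473)
5^4 ≡ 25^2 = 625 ≡ 152 (mod 473)
5^8 ≡ 152^2 = 23104 ≡ 400 (mod 473)
5^16 ≡ 400^2 = 160000 ≡ 126 (mod 473)
5^32 ≡ 126^2 = 15876 ≡ 267 (mod 473)
5^64 ≡ 267^2 = 71289 ≡ 339 (mod 473)
5^128 ≡ 339^2 = 114921 ≡ 455 (mod 473)
5^256 ≡ 455^2 = 207025 ≡ 324 (mod 473)
472 = 256 + 128 + 64 + 16 + 8 in binary powers of 2.
So 5^472 ≡ 324 · 455 · 339 · 126 · 400 ≡ 454 (mod 473).
Since 454 ≠ 1, base 5 is a Fermat witness: 473 is composite.

454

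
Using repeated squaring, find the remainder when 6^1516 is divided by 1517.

6^1 ≡ 6 (mod 1517)
6^2 ≡ 6^2 = 36 ≡ 36 (mod 1517)
6^4 ≡ 36^2 = 1296 ≡ 1296 (mod 1517)
6^8 ≡ 1296^2 = 1679616 ≡ 297 (mod 1517)
6^16 ≡ 297^2 = 88209 ≡ 223 (mod 1517)
6^32 ≡ 223^2 = 49729 ≡ 1185 (mod 1517)
6^64 ≡ 1185^2 = 1404225 ≡ 1000 (mod 1517)
6^128 ≡ 1000^2 = 1000000 ≡ 297 (mod 1517)
6^256 ≡ 297^2 = 88209 ≡ 223 (mod 1517)
6^512 ≡ 223^2 = 49729 ≡ 1185 (mod 1517)
6^1024 ≡ 1185^2 = 1404225 ≡ 1000 (mod 1517)
1516 = 1024 + 256 + 128 + 64 + 32 + 8 + 4 in binary powers of 2.
So 6^1516 ≡ 1000 · 223 · 297 · 1000 · 1185 · 297 · 1296 ≡ 556 (mod 1517).
Since 556 ≠ 1, base 6 is a Fermat witness: 1517 is composite.

556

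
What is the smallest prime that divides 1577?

1577 is odd.
Digit sum 20, not divisible by 3.
Ends in 7: not divisible by 5.
7: 1577 = 7·225 + 2
11: 1577 = 11·143 + 4
13: 1577 = 13·121 + 4
17: 1577 = 17·92 + 13
19: 1577 = 19·83

19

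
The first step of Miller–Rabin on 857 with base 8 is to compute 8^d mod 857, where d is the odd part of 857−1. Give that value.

207

857 − 1 = 856 = 2^3 · 107, so d = 107.
8^1 ≡ 8 (mod 857)
8^2 ≡ 8^2 = 64 ≡ 64 (mod 857)
8^4 ≡ 64^2 = 4096 ≡ 668 (mod 857)
8^8 ≡ 668^2 = 446224 ≡ 584 (mod 857)
8^16 ≡ 584^2 = 341056 ≡ 827 (mod 857)
8^32 ≡ 827^2 = 683929 ≡ 43 (mod 857)
8^64 ≡ 43^2 = 1849 ≡ 135 (mod 857)
107 = 64 + 32 + 8 + 2 + 1 in binary powers of 2.
So 8^107 ≡ 135 · 43 · 584 · 64 · 8 ≡ 207 (mod 857).
Squaring chain: 207 → 856 → 1; reaches −1, so base 8 does not prove 857 composite.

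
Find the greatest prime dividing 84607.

73

84607 = 19 · 4453
4453 = 61 · 73
73 is prime.
So 84607 = 19 · 61 · 73; the largest prime factor is 73.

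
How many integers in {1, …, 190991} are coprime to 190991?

Factor: 190991 = 31 · 61 · 101.
φ(190991) = (31−1) · (61−1) · (101−1) = 30 · 60 · 100 = 180000.

180000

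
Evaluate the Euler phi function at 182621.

171360

Factor: 182621 = 31 · 43 · 137.
φ(182621) = (31−1) · (43−1) · (137−1) = 30 · 42 · 136 = 171360.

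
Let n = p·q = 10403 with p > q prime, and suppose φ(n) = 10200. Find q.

101

φ(n) = (p−1)(q−1) = n − (p+q) + 1, so p + q = 10403 − 10200 + 1 = 204.
p and q are the roots of t² − 204t + 10403 = 0.
Discriminant: 204² − 4·10403 = 41616 − 41612 = 4; √4 = 2.
q = (204 − 2)/2 = 101, p = (204 + 2)/2 = 103.
Check: 101 · 103 = 10403.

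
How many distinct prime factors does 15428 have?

4

15428 = 2^2 · 3857
3857 = 7 · 551
551 = 19 · 29
15428 = 2^2 · 7 · 19 · 29, which has 4 distinct prime factors.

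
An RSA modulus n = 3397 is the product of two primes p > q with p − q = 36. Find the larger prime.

79

Since p = q + 36, we have 3397 = q(q + 36), so q² + 36q − 3397 = 0.
Discriminant: 36² + 4·3397 = 1296 + 13588 = 14884; √14884 = 122.
q = (−36 + 122)/2 = 43, and p = q + 36 = 79.
Check: 43 · 79 = 3397.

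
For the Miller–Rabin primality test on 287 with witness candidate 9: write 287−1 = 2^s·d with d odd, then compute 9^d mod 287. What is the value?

287 − 1 = 286 = 2^1 · 143, so d = 143.
9^1 ≡ 9 (mod 287)
9^2 ≡ 9^2 = 81 ≡ 81 (mod 287)
9^4 ≡ 81^2 = 6561 ≡ 247 (mod 287)
9^8 ≡ 247^2 = 61009 ≡ 165 (mod 287)
9^16 ≡ 165^2 = 27225 ≡ 247 (mod 287)
9^32 ≡ 247^2 = 61009 ≡ 165 (mod 287)
9^64 ≡ 165^2 = 27225 ≡ 247 (mod 287)
9^128 ≡ 247^2 = 61009 ≡ 165 (mod 287)
143 = 128 + 8 + 4 + 2 + 1 in binary powers of 2.
So 9^143 ≡ 165 · 165 · 247 · 81 · 9 ≡ 32 (mod 287).
Squaring chain: 32; never reaches −1, so base 9 is a Miller–Rabin witness that 287 is composite.

32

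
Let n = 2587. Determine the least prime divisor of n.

2587 is odd.
Digit sum 22, not divisible by 3.
Ends in 7: not divisible by 5.
7: 2587 = 7·369 + 4
11: 2587 = 11·235 + 2
13: 2587 = 13·199

13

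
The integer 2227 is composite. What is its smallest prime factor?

17

2227 is odd.
Digit sum 13, not divisible by 3.
Ends in 7: not divisible by 5.
7: 2227 = 7·318 + 1
11: 2227 = 11·202 + 5
13: 2227 = 13·171 + 4
17: 2227 = 17·131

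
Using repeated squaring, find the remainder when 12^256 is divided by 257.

1

12^1 ≡ 12 (mod 257)
12^2 ≡ 12^2 = 144 ≡ 144 (mod 257)
12^4 ≡ 144^2 = 20736 ≡ 176 (mod 257)
12^8 ≡ 176^2 = 30976 ≡ 136 (mod 257)
12^16 ≡ 136^2 = 18496 ≡ 249 (mod 257)
12^32 ≡ 249^2 = 62001 ≡ 64 (mod 257)
12^64 ≡ 64^2 = 4096 ≡ 241 (mod 257)
12^128 ≡ 241^2 = 58081 ≡ 256 (mod 257)
12^256 ≡ 256^2 = 65536 ≡ 1 (mod 257)
256 = 256 in binary powers of 2.
So 12^256 ≡ 1 ≡ 1 (mod 257).
Since the result is 1, base 12 gives no evidence that 257 is composite.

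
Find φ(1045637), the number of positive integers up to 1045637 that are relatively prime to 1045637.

Factor: 1045637 = 53 · 109 · 181.
φ(1045637) = (53−1) · (109−1) · (181−1) = 52 · 108 · 180 = 1010880.

1010880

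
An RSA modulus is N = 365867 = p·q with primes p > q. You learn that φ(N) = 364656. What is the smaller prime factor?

569

φ(n) = (p−1)(q−1) = n − (p+q) + 1, so p + q = 365867 − 364656 + 1 = 1212.
p and q are the roots of t² − 1212t + 365867 = 0.
Discriminant: 1212² − 4·365867 = 1468944 − 1463468 = 5476; √5476 = 74.
q = (1212 − 74)/2 = 569, p = (1212 + 74)/2 = 643.
Check: 569 · 643 = 365867.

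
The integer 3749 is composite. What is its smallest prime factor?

3749 is odd.
Digit sum 23, not divisible by 3.
Ends in 9: not divisible by 5.
7: 3749 = 7·535 + 4
11: 3749 = 11·340 + 9
13: 3749 = 13·288 + 5
17: 3749 = 17·220 + 9
19: 3749 = 19·197 + 6
23: 3749 = 23·163

23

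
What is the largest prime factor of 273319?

89

273319 = 37 · 7387
7387 = 83 · 89
89 is prime.
So 273319 = 37 · 83 · 89; the largest prime factor is 89.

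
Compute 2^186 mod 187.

174

2^1 ≡ 2 (mod 187)
2^2 ≡ 2^2 = 4 ≡ 4 (mod 187)
2^4 ≡ 4^2 = 16 ≡ 16 (mod 187)
2^8 ≡ 16^2 = 256 ≡ 69 (mod 187)
2^16 ≡ 69^2 = 4761 ≡ 86 (mod 187)
2^32 ≡ 86^2 = 7396 ≡ 103 (mod 187)
2^64 ≡ 103^2 = 10609 ≡ 137 (mod 187)
2^128 ≡ 137^2 = 18769 ≡ 69 (mod 187)
186 = 128 + 32 + 16 + 8 + 2 in binary powers of 2.
So 2^186 ≡ 69 · 103 · 86 · 69 · 4 ≡ 174 (mod 187).
Since 174 ≠ 1, base 2 is a Fermat witness: 187 is composite.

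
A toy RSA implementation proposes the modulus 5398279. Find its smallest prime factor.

5398279 is odd.
Digit sum 43, not divisible by 3.
Ends in 9: not divisible by 5.
7: 5398279 = 7·771182 + 5
11: 5398279 = 11·490752 + 7
13: 5398279 = 13·415252 + 3
17: 5398279 = 17·317545 + 14
19: 5398279 = 19·284119 + 18
23: 5398279 = 23·234707 + 18
29: 5398279 = 29·186147 + 16
31: 5398279 = 31·174138 + 1
37: 5398279 = 37·145899 + 16
41: 5398279 = 41·131665 + 14
43: 5398279 = 43·125541 + 16
47: 5398279 = 47·114857

47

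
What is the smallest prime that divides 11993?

11993 is odd.
Digit sum 23, not divisible by 3.
Ends in 3: not divisible by 5.
7: 11993 = 7·1713 + 2
11: 11993 = 11·1090 + 3
13: 11993 = 13·922 + 7
17: 11993 = 17·705 + 8
19: 11993 = 19·631 + 4
23: 11993 = 23·521 + 10
29: 11993 = 29·413 + 16
31: 11993 = 31·386 + 27
37: 11993 = 37·324 + 5
41: 11993 = 41·292 + 21
43: 11993 = 43·278 + 39
47: 11993 = 47·255 + 8
53: 11993 = 53·226 + 15
59: 11993 = 59·203 + 16
61: 11993 = 61·196 + 37
67: 11993 = 67·179

67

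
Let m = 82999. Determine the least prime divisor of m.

7

82999 is odd.
Digit sum 37, not divisible by 3.
Ends in 9: not divisible by 5.
7: 82999 = 7·11857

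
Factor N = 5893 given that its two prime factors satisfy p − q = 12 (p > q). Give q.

71

Since p = q + 12, we have 5893 = q(q + 12), so q² + 12q − 5893 = 0.
Discriminant: 12² + 4·5893 = 144 + 23572 = 23716; √23716 = 154.
q = (−12 + 154)/2 = 71, and p = q + 12 = 83.
Check: 71 · 83 = 5893.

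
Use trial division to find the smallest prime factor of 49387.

13

49387 is odd.
Digit sum 31, not divisible by 3.
Ends in 7: not divisible by 5.
7: 49387 = 7·7055 + 2
11: 49387 = 11·4489 + 8
13: 49387 = 13·3799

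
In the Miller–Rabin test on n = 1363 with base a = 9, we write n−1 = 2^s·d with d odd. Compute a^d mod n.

760

1363 − 1 = 1362 = 2^1 · 681, so d = 681.
9^1 ≡ 9 (mod 1363)
9^2 ≡ 9^2 = 81 ≡ 81 (mod 1363)
9^4 ≡ 81^2 = 6561 ≡ 1109 (mod 1363)
9^8 ≡ 1109^2 = 1229881 ≡ 455 (mod 1363)
9^16 ≡ 455^2 = 207025 ≡ 1212 (mod 1363)
9^32 ≡ 1212^2 = 1468944 ≡ 993 (mod 1363)
9^64 ≡ 993^2 = 986049 ≡ 600 (mod 1363)
9^128 ≡ 600^2 = 360000 ≡ 168 (mod 1363)
9^256 ≡ 168^2 = 28224 ≡ 964 (mod 1363)
9^512 ≡ 964^2 = 929296 ≡ 1093 (mod 1363)
681 = 512 + 128 + 32 + 8 + 1 in binary powers of 2.
So 9^681 ≡ 1093 · 168 · 993 · 455 · 9 ≡ 760 (mod 1363).
Squaring chain: 760; never reaches −1, so base 9 is a Miller–Rabin witness that 1363 is composite.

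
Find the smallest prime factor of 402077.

402077 is odd.
Digit sum 20, not divisible by 3.
Ends in 7: not divisible by 5.
7: 402077 = 7·57439 + 4
11: 402077 = 11·36552 + 5
13: 402077 = 13·30929

13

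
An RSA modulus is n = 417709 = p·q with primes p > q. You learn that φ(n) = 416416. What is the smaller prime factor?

φ(n) = (p−1)(q−1) = n − (p+q) + 1, so p + q = 417709 − 416416 + 1 = 1294.
p and q are the roots of t² − 1294t + 417709 = 0.
Discriminant: 1294² − 4·417709 = 1674436 − 1670836 = 3600; √3600 = 60.
q = (1294 − 60)/2 = 617, p = (1294 + 60)/2 = 677.
Check: 617 · 677 = 417709.

617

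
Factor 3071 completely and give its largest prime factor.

83

3071 = 37 · 83
83 is prime.
So 3071 = 37 · 83; the largest prime factor is 83.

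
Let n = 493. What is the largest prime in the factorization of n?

493 = 17 · 29
29 is prime.
So 493 = 17 · 29; the largest prime factor is 29.

29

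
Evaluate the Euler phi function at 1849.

1806

Factor: 1849 = 43^2.
φ(1849) = 43^1·(43−1) = 1806.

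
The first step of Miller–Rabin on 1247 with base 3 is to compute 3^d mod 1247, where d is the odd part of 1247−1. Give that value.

1247 − 1 = 1246 = 2^1 · 623, so d = 623.
3^1 ≡ 3 (mod 1247)
3^2 ≡ 3^2 = 9 ≡ 9 (mod 1247)
3^4 ≡ 9^2 = 81 ≡ 81 (mod 1247)
3^8 ≡ 81^2 = 6561 ≡ 326 (mod 1247)
3^16 ≡ 326^2 = 106276 ≡ 281 (mod 1247)
3^32 ≡ 281^2 = 78961 ≡ 400 (mod 1247)
3^64 ≡ 400^2 = 160000 ≡ 384 (mod 1247)
3^128 ≡ 384^2 = 147456 ≡ 310 (mod 1247)
3^256 ≡ 310^2 = 96100 ≡ 81 (mod 1247)
3^512 ≡ 81^2 = 6561 ≡ 326 (mod 1247)
623 = 512 + 64 + 32 + 8 + 4 + 2 + 1 in binary powers of 2.
So 3^623 ≡ 326 · 384 · 400 · 326 · 81 · 9 · 3 ≡ 824 (mod 1247).
Squaring chain: 824; never reaches −1, so base 3 is a Miller–Rabin witness that 1247 is composite.

824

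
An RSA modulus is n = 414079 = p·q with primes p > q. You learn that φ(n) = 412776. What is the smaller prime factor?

547

φ(n) = (p−1)(q−1) = n − (p+q) + 1, so p + q = 414079 − 412776 + 1 = 1304.
p and q are the roots of t² − 1304t + 414079 = 0.
Discriminant: 1304² − 4·414079 = 1700416 − 1656316 = 44100; √44100 = 210.
q = (1304 − 210)/2 = 547, p = (1304 + 210)/2 = 757.
Check: 547 · 757 = 414079.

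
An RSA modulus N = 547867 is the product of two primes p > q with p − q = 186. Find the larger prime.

Since p = q + 186, we have 547867 = q(q + 186), so q² + 186q − 547867 = 0.
Discriminant: 186² + 4·547867 = 34596 + 2191468 = 2226064; √2226064 = 1492.
q = (−186 + 1492)/2 = 653, and p = q + 186 = 839.
Check: 653 · 839 = 547867.

839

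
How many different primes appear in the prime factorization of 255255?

6

255255 = 3 · 85085
85085 = 5 · 17017
17017 = 7 · 2431
2431 = 11 · 221
221 = 13 · 17
255255 = 3 · 5 · 7 · 11 · 13 · 17, which has 6 distinct prime factors.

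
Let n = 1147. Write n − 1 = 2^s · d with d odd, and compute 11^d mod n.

184

1147 − 1 = 1146 = 2^1 · 573, so d = 573.
11^1 ≡ 11 (mod 1147)
11^2 ≡ 11^2 = 121 ≡ 121 (mod 1147)
11^4 ≡ 121^2 = 14641 ≡ 877 (mod 1147)
11^8 ≡ 877^2 = 769129 ≡ 639 (mod 1147)
11^16 ≡ 639^2 = 408321 ≡ 1136 (mod 1147)
11^32 ≡ 1136^2 = 1290496 ≡ 121 (mod 1147)
11^64 ≡ 121^2 = 14641 ≡ 877 (mod 1147)
11^128 ≡ 877^2 = 769129 ≡ 639 (mod 1147)
11^256 ≡ 639^2 = 408321 ≡ 1136 (mod 1147)
11^512 ≡ 1136^2 = 1290496 ≡ 121 (mod 1147)
573 = 512 + 32 + 16 + 8 + 4 + 1 in binary powers of 2.
So 11^573 ≡ 121 · 121 · 1136 · 639 · 877 · 11 ≡ 184 (mod 1147).
Squaring chain: 184; never reaches −1, so base 11 is a Miller–Rabin witness that 1147 is composite.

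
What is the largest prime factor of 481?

481 = 13 · 37
37 is prime.
So 481 = 13 · 37; the largest prime factor is 37.

37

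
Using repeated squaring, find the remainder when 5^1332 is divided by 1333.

838

5^1 ≡ 5 (mod 1333)
5^2 ≡ 5^2 = 25 ≡ 25 (mod 1333)
5^4 ≡ 25^2 = 625 ≡ 625 (mod 1333)
5^8 ≡ 625^2 = 390625 ≡ 56 (mod 1333)
5^16 ≡ 56^2 = 3136 ≡ 470 (mod 1333)
5^32 ≡ 470^2 = 220900 ≡ 955 (mod 1333)
5^64 ≡ 955^2 = 912025 ≡ 253 (mod 1333)
5^128 ≡ 253^2 = 64009 ≡ 25 (mod 1333)
5^256 ≡ 25^2 = 625 ≡ 625 (mod 1333)
5^512 ≡ 625^2 = 390625 ≡ 56 (mod 1333)
5^1024 ≡ 56^2 = 3136 ≡ 470 (mod 1333)
1332 = 1024 + 256 + 32 + 16 + 4 in binary powers of 2.
So 5^1332 ≡ 470 · 625 · 955 · 470 · 625 ≡ 838 (mod 1333).
Since 838 ≠ 1, base 5 is a Fermat witness: 1333 is composite.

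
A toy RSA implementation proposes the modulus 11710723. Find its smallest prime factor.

11710723 is odd.
Digit sum 22, not divisible by 3.
Ends in 3: not divisible by 5.
7: 11710723 = 7·1672960 + 3
11: 11710723 = 11·1064611 + 2
13: 11710723 = 13·900824 + 11
17: 11710723 = 17·688866 + 1
19: 11710723 = 19·616353 + 16
23: 11710723 = 23·509161 + 20
29: 11710723 = 29·403818 + 1
31: 11710723 = 31·377765 + 8
37: 11710723 = 37·316506 + 1
41: 11710723 = 41·285627 + 16
43: 11710723 = 43·272342 + 17
47: 11710723 = 47·249164 + 15
53: 11710723 = 53·220957 + 2
59: 11710723 = 59·198486 + 49
61: 11710723 = 61·191979 + 4
67: 11710723 = 67·174786 + 61
71: 11710723 = 71·164939 + 54
73: 11710723 = 73·160420 + 63
79: 11710723 = 79·148237

79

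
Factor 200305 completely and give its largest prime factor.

200305 = 5 · 40061
40061 = 7 · 5723
5723 = 59 · 97
97 is prime.
So 200305 = 5 · 7 · 59 · 97; the largest prime factor is 97.

97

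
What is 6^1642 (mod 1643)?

6^1 ≡ 6 (mod 1643)
6^2 ≡ 6^2 = 36 ≡ 36 (mod 1643)
6^4 ≡ 36^2 = 1296 ≡ 1296 (mod 1643)
6^8 ≡ 1296^2 = 1679616 ≡ 470 (mod 1643)
6^16 ≡ 470^2 = 220900 ≡ 738 (mod 1643)
6^32 ≡ 738^2 = 544644 ≡ 811 (mod 1643)
6^64 ≡ 811^2 = 657721 ≡ 521 (mod 1643)
6^128 ≡ 521^2 = 271441 ≡ 346 (mod 1643)
6^256 ≡ 346^2 = 119716 ≡ 1420 (mod 1643)
6^512 ≡ 1420^2 = 2016400 ≡ 439 (mod 1643)
6^1024 ≡ 439^2 = 192721 ≡ 490 (mod 1643)
1642 = 1024 + 512 + 64 + 32 + 8 + 2 in binary powers of 2.
So 6^1642 ≡ 490 · 439 · 521 · 811 · 470 · 36 ≡ 1296 (mod 1643).
Since 1296 ≠ 1, base 6 is a Fermat witness: 1643 is composite.

1296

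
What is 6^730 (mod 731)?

6^1 ≡ 6 (mod 731)
6^2 ≡ 6^2 = 36 ≡ 36 (mod 731)
6^4 ≡ 36^2 = 1296 ≡ 565 (mod 731)
6^8 ≡ 565^2 = 319225 ≡ 509 (mod 731)
6^16 ≡ 509^2 = 259081 ≡ 307 (mod 731)
6^32 ≡ 307^2 = 94249 ≡ 681 (mod 731)
6^64 ≡ 681^2 = 463761 ≡ 307 (mod 731)
6^128 ≡ 307^2 = 94249 ≡ 681 (mod 731)
6^256 ≡ 681^2 = 463761 ≡ 307 (mod 731)
6^512 ≡ 307^2 = 94249 ≡ 681 (mod 731)
730 = 512 + 128 + 64 + 16 + 8 + 2 in binary powers of 2.
So 6^730 ≡ 681 · 681 · 307 · 307 · 509 · 36 ≡ 49 (mod 731).
Since 49 ≠ 1, base 6 is a Fermat witness: 731 is composite.

49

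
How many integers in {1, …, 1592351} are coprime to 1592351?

Factor: 1592351 = 59 · 137 · 197.
φ(1592351) = (59−1) · (137−1) · (197−1) = 58 · 136 · 196 = 1546048.

1546048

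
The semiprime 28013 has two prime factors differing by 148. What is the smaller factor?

109

Since p = q + 148, we have 28013 = q(q + 148), so q² + 148q − 28013 = 0.
Discriminant: 148² + 4·28013 = 21904 + 112052 = 133956; √133956 = 366.
q = (−148 + 366)/2 = 109, and p = q + 148 = 257.
Check: 109 · 257 = 28013.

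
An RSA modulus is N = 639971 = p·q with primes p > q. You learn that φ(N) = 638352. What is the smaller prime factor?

683

φ(n) = (p−1)(q−1) = n − (p+q) + 1, so p + q = 639971 − 638352 + 1 = 1620.
p and q are the roots of t² − 1620t + 639971 = 0.
Discriminant: 1620² − 4·639971 = 2624400 − 2559884 = 64516; √64516 = 254.
q = (1620 − 254)/2 = 683, p = (1620 + 254)/2 = 937.
Check: 683 · 937 = 639971.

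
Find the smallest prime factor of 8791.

8791 is odd.
Digit sum 25, not divisible by 3.
Ends in 1: not divisible by 5.
7: 8791 = 7·1255 + 6
11: 8791 = 11·799 + 2
13: 8791 = 13·676 + 3
17: 8791 = 17·517 + 2
19: 8791 = 19·462 + 13
23: 8791 = 23·382 + 5
29: 8791 = 29·303 + 4
31: 8791 = 31·283 + 18
37: 8791 = 37·237 + 22
41: 8791 = 41·214 + 17
43: 8791 = 43·204 + 19
47: 8791 = 47·187 + 2
53: 8791 = 53·165 + 46
59: 8791 = 59·149

59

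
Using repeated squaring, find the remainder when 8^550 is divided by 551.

8^1 ≡ 8 (mod 551)
8^2 ≡ 8^2 = 64 ≡ 64 (mod 551)
8^4 ≡ 64^2 = 4096 ≡ 239 (mod 551)
8^8 ≡ 239^2 = 57121 ≡ 368 (mod 551)
8^16 ≡ 368^2 = 135424 ≡ 429 (mod 551)
8^32 ≡ 429^2 = 184041 ≡ 7 (mod 551)
8^64 ≡ 7^2 = 49 ≡ 49 (mod 551)
8^128 ≡ 49^2 = 2401 ≡ 197 (mod 551)
8^256 ≡ 197^2 = 38809 ≡ 239 (mod 551)
8^512 ≡ 239^2 = 57121 ≡ 368 (mod 551)
550 = 512 + 32 + 4 + 2 in binary powers of 2.
So 8^550 ≡ 368 · 7 · 239 · 64 ≡ 486 (mod 551).
Since 486 ≠ 1, base 8 is a Fermat witness: 551 is composite.

486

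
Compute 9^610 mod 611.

191

9^1 ≡ 9 (mod 611)
9^2 ≡ 9^2 = 81 ≡ 81 (mod 611)
9^4 ≡ 81^2 = 6561 ≡ 451 (mod 611)
9^8 ≡ 451^2 = 203401 ≡ 549 (mod 611)
9^16 ≡ 549^2 = 301401 ≡ 178 (mod 611)
9^32 ≡ 178^2 = 31684 ≡ 523 (mod 611)
9^64 ≡ 523^2 = 273529 ≡ 412 (mod 611)
9^128 ≡ 412^2 = 169744 ≡ 497 (mod 611)
9^256 ≡ 497^2 = 247009 ≡ 165 (mod 611)
9^512 ≡ 165^2 = 27225 ≡ 341 (mod 611)
610 = 512 + 64 + 32 + 2 in binary powers of 2.
So 9^610 ≡ 341 · 412 · 523 · 81 ≡ 191 (mod 611).
Since 191 ≠ 1, base 9 is a Fermat witness: 611 is composite.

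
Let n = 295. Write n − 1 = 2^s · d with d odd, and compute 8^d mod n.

295 − 1 = 294 = 2^1 · 147, so d = 147.
8^1 ≡ 8 (mod 295)
8^2 ≡ 8^2 = 64 ≡ 64 (mod 295)
8^4 ≡ 64^2 = 4096 ≡ 261 (mod 295)
8^8 ≡ 261^2 = 68121 ≡ 271 (mod 295)
8^16 ≡ 271^2 = 73441 ≡ 281 (mod 295)
8^32 ≡ 281^2 = 78961 ≡ 196 (mod 295)
8^64 ≡ 196^2 = 38416 ≡ 66 (mod 295)
8^128 ≡ 66^2 = 4356 ≡ 226 (mod 295)
147 = 128 + 16 + 2 + 1 in binary powers of 2.
So 8^147 ≡ 226 · 281 · 64 · 8 ≡ 172 (mod 295).
Squaring chain: 172; never reaches −1, so base 8 is a Miller–Rabin witness that 295 is composite.

172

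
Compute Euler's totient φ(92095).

72576

Factor: 92095 = 5 · 113 · 163.
φ(92095) = (5−1) · (113−1) · (163−1) = 4 · 112 · 162 = 72576.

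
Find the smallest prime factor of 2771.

2771 is odd.
Digit sum 17, not divisible by 3.
Ends in 1: not divisible by 5.
7: 2771 = 7·395 + 6
11: 2771 = 11·251 + 10
13: 2771 = 13·213 + 2
17: 2771 = 17·163

17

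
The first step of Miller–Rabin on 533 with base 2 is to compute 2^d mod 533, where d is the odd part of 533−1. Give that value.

197

533 − 1 = 532 = 2^2 · 133, so d = 133.
2^1 ≡ 2 (mod 533)
2^2 ≡ 2^2 = 4 ≡ 4 (mod 533)
2^4 ≡ 4^2 = 16 ≡ 16 (mod 533)
2^8 ≡ 16^2 = 256 ≡ 256 (mod 533)
2^16 ≡ 256^2 = 65536 ≡ 510 (mod 533)
2^32 ≡ 510^2 = 260100 ≡ 529 (mod 533)
2^64 ≡ 529^2 = 279841 ≡ 16 (mod 533)
2^128 ≡ 16^2 = 256 ≡ 256 (mod 533)
133 = 128 + 4 + 1 in binary powers of 2.
So 2^133 ≡ 256 · 16 · 2 ≡ 197 (mod 533).
Squaring chain: 197 → 433; never reaches −1, so base 2 is a Miller–Rabin witness that 533 is composite.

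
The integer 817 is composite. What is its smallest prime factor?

817 is odd.
Digit sum 16, not divisible by 3.
Ends in 7: not divisible by 5.
7: 817 = 7·116 + 5
11: 817 = 11·74 + 3
13: 817 = 13·62 + 11
17: 817 = 17·48 + 1
19: 817 = 19·43

19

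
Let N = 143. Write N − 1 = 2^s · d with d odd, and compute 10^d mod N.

143 − 1 = 142 = 2^1 · 71, so d = 71.
10^1 ≡ 10 (mod 143)
10^2 ≡ 10^2 = 100 ≡ 100 (mod 143)
10^4 ≡ 100^2 = 10000 ≡ 133 (mod 143)
10^8 ≡ 133^2 = 17689 ≡ 100 (mod 143)
10^16 ≡ 100^2 = 10000 ≡ 133 (mod 143)
10^32 ≡ 133^2 = 17689 ≡ 100 (mod 143)
10^64 ≡ 100^2 = 10000 ≡ 133 (mod 143)
71 = 64 + 4 + 2 + 1 in binary powers of 2.
So 10^71 ≡ 133 · 133 · 100 · 10 ≡ 43 (mod 143).
Squaring chain: 43; never reaches −1, so base 10 is a Miller–Rabin witness that 143 is composite.

43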